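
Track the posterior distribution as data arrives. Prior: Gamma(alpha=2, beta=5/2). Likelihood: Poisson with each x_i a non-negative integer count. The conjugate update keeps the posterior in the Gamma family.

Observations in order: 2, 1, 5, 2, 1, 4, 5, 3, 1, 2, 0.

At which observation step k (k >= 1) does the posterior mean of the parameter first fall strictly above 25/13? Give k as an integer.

obs 1: x=2 → posterior Gamma(4, 7/2)
obs 2: x=1 → posterior Gamma(5, 9/2)
obs 3: x=5 → posterior Gamma(10, 11/2)
obs 4: x=2 → posterior Gamma(12, 13/2)
obs 5: x=1 → posterior Gamma(13, 15/2)
obs 6: x=4 → posterior Gamma(17, 17/2)
obs 7: x=5 → posterior Gamma(22, 19/2)
obs 8: x=3 → posterior Gamma(25, 21/2)
obs 9: x=1 → posterior Gamma(26, 23/2)
obs 10: x=2 → posterior Gamma(28, 25/2)
obs 11: x=0 → posterior Gamma(28, 27/2)

k = 6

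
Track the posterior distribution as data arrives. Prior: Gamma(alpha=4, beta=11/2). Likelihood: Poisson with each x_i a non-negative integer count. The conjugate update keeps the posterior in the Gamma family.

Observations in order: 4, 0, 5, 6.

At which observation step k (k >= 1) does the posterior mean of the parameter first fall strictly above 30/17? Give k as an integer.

obs 1: x=4 → posterior Gamma(8, 13/2)
obs 2: x=0 → posterior Gamma(8, 15/2)
obs 3: x=5 → posterior Gamma(13, 17/2)
obs 4: x=6 → posterior Gamma(19, 19/2)

k = 4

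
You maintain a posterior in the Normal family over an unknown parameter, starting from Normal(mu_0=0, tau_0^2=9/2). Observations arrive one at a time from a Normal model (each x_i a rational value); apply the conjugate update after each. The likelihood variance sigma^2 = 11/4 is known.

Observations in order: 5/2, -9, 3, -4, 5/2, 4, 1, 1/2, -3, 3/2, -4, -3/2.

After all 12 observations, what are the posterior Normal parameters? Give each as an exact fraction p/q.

mu_0=-117/227, tau_0^2=99/454

obs 1: x=5/2 → posterior Normal(45/29, 99/58)
obs 2: x=-9 → posterior Normal(-117/47, 99/94)
obs 3: x=3 → posterior Normal(-63/65, 99/130)
obs 4: x=-4 → posterior Normal(-135/83, 99/166)
obs 5: x=5/2 → posterior Normal(-90/101, 99/202)
obs 6: x=4 → posterior Normal(-18/119, 99/238)
obs 7: x=1 → posterior Normal(0, 99/274)
obs 8: x=1/2 → posterior Normal(9/155, 99/310)
obs 9: x=-3 → posterior Normal(-45/173, 99/346)
obs 10: x=3/2 → posterior Normal(-18/191, 99/382)
obs 11: x=-4 → posterior Normal(-90/209, 9/38)
obs 12: x=-3/2 → posterior Normal(-117/227, 99/454)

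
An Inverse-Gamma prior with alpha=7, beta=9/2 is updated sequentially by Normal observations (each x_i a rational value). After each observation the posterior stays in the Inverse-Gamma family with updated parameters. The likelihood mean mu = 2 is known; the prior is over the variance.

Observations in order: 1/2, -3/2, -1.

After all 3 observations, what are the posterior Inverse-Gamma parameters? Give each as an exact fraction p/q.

alpha=17/2, beta=65/4

obs 1: x=1/2 → posterior Inverse-Gamma(15/2, 45/8)
obs 2: x=-3/2 → posterior Inverse-Gamma(8, 47/4)
obs 3: x=-1 → posterior Inverse-Gamma(17/2, 65/4)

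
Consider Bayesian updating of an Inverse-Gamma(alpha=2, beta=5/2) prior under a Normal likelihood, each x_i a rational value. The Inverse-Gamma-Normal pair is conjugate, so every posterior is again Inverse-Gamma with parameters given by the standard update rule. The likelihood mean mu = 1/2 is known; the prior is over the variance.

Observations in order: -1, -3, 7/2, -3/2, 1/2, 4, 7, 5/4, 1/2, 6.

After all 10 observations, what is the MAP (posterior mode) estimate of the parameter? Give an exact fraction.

obs 1: x=-1 → posterior Inverse-Gamma(5/2, 29/8)
obs 2: x=-3 → posterior Inverse-Gamma(3, 39/4)
obs 3: x=7/2 → posterior Inverse-Gamma(7/2, 57/4)
obs 4: x=-3/2 → posterior Inverse-Gamma(4, 65/4)
obs 5: x=1/2 → posterior Inverse-Gamma(9/2, 65/4)
obs 6: x=4 → posterior Inverse-Gamma(5, 179/8)
obs 7: x=7 → posterior Inverse-Gamma(11/2, 87/2)
obs 8: x=5/4 → posterior Inverse-Gamma(6, 1401/32)
obs 9: x=1/2 → posterior Inverse-Gamma(13/2, 1401/32)
obs 10: x=6 → posterior Inverse-Gamma(7, 1885/32)

1885/256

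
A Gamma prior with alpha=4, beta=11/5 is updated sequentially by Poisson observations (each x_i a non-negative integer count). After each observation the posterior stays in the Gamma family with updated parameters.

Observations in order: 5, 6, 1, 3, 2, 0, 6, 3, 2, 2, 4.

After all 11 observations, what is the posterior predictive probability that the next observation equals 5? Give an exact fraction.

3692152819377449923228423291518951280374952691395428661717127783241901670400000/40189166097495223237340563748231660036378998228133114188649691243473107736090711

obs 1: x=5 → posterior Gamma(9, 16/5)
obs 2: x=6 → posterior Gamma(15, 21/5)
obs 3: x=1 → posterior Gamma(16, 26/5)
obs 4: x=3 → posterior Gamma(19, 31/5)
obs 5: x=2 → posterior Gamma(21, 36/5)
obs 6: x=0 → posterior Gamma(21, 41/5)
obs 7: x=6 → posterior Gamma(27, 46/5)
obs 8: x=3 → posterior Gamma(30, 51/5)
obs 9: x=2 → posterior Gamma(32, 56/5)
obs 10: x=2 → posterior Gamma(34, 61/5)
obs 11: x=4 → posterior Gamma(38, 66/5)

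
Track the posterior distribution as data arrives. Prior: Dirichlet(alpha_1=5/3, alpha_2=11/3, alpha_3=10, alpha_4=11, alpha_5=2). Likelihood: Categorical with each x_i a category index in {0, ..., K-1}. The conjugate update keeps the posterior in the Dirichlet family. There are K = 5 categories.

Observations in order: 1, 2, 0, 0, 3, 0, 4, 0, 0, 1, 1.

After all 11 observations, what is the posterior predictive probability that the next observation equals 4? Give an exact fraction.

obs 1: x=1 → posterior Dirichlet(5/3, 14/3, 10, 11, 2)
obs 2: x=2 → posterior Dirichlet(5/3, 14/3, 11, 11, 2)
obs 3: x=0 → posterior Dirichlet(8/3, 14/3, 11, 11, 2)
obs 4: x=0 → posterior Dirichlet(11/3, 14/3, 11, 11, 2)
obs 5: x=3 → posterior Dirichlet(11/3, 14/3, 11, 12, 2)
obs 6: x=0 → posterior Dirichlet(14/3, 14/3, 11, 12, 2)
obs 7: x=4 → posterior Dirichlet(14/3, 14/3, 11, 12, 3)
obs 8: x=0 → posterior Dirichlet(17/3, 14/3, 11, 12, 3)
obs 9: x=0 → posterior Dirichlet(20/3, 14/3, 11, 12, 3)
obs 10: x=1 → posterior Dirichlet(20/3, 17/3, 11, 12, 3)
obs 11: x=1 → posterior Dirichlet(20/3, 20/3, 11, 12, 3)

9/118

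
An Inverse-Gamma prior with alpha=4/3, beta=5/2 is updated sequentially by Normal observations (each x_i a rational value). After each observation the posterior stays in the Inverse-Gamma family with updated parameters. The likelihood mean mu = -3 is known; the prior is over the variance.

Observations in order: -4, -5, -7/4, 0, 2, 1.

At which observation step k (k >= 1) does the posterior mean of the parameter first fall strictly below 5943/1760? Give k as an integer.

obs 1: x=-4 → posterior Inverse-Gamma(11/6, 3)
obs 2: x=-5 → posterior Inverse-Gamma(7/3, 5)
obs 3: x=-7/4 → posterior Inverse-Gamma(17/6, 185/32)
obs 4: x=0 → posterior Inverse-Gamma(10/3, 329/32)
obs 5: x=2 → posterior Inverse-Gamma(23/6, 729/32)
obs 6: x=1 → posterior Inverse-Gamma(13/3, 985/32)

k = 3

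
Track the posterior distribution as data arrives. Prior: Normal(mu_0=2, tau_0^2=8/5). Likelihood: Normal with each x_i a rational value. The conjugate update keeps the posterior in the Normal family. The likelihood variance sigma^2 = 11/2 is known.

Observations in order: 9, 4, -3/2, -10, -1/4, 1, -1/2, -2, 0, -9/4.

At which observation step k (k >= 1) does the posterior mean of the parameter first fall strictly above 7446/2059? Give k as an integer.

obs 1: x=9 → posterior Normal(254/71, 88/71)
obs 2: x=4 → posterior Normal(106/29, 88/87)
obs 3: x=-3/2 → posterior Normal(294/103, 88/103)
obs 4: x=-10 → posterior Normal(134/119, 88/119)
obs 5: x=-1/4 → posterior Normal(26/27, 88/135)
obs 6: x=1 → posterior Normal(146/151, 88/151)
obs 7: x=-1/2 → posterior Normal(138/167, 88/167)
obs 8: x=-2 → posterior Normal(106/183, 88/183)
obs 9: x=0 → posterior Normal(106/199, 88/199)
obs 10: x=-9/4 → posterior Normal(14/43, 88/215)

k = 2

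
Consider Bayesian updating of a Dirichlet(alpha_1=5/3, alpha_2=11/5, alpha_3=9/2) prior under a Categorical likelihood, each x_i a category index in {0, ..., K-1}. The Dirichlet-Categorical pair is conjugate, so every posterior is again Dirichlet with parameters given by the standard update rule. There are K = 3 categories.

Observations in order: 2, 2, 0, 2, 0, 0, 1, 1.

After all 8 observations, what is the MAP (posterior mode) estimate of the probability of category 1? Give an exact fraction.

obs 1: x=2 → posterior Dirichlet(5/3, 11/5, 11/2)
obs 2: x=2 → posterior Dirichlet(5/3, 11/5, 13/2)
obs 3: x=0 → posterior Dirichlet(8/3, 11/5, 13/2)
obs 4: x=2 → posterior Dirichlet(8/3, 11/5, 15/2)
obs 5: x=0 → posterior Dirichlet(11/3, 11/5, 15/2)
obs 6: x=0 → posterior Dirichlet(14/3, 11/5, 15/2)
obs 7: x=1 → posterior Dirichlet(14/3, 16/5, 15/2)
obs 8: x=1 → posterior Dirichlet(14/3, 21/5, 15/2)

96/401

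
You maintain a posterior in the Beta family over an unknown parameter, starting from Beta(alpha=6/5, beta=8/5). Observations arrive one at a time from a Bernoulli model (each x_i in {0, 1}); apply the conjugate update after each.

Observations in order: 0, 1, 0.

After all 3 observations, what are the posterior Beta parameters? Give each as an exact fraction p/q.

obs 1: x=0 → posterior Beta(6/5, 13/5)
obs 2: x=1 → posterior Beta(11/5, 13/5)
obs 3: x=0 → posterior Beta(11/5, 18/5)

alpha=11/5, beta=18/5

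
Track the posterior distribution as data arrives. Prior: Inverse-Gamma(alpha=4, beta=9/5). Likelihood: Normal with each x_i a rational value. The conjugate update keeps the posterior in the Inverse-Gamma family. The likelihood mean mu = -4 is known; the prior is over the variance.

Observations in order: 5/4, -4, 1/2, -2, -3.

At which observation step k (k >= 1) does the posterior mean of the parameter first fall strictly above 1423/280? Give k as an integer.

k = 3

obs 1: x=5/4 → posterior Inverse-Gamma(9/2, 2493/160)
obs 2: x=-4 → posterior Inverse-Gamma(5, 2493/160)
obs 3: x=1/2 → posterior Inverse-Gamma(11/2, 4113/160)
obs 4: x=-2 → posterior Inverse-Gamma(6, 4433/160)
obs 5: x=-3 → posterior Inverse-Gamma(13/2, 4513/160)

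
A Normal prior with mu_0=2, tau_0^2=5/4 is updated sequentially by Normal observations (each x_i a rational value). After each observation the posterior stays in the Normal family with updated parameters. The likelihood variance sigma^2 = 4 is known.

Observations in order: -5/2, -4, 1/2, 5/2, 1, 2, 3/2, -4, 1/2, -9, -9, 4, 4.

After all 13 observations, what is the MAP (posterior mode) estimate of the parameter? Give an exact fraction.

-61/162

obs 1: x=-5/2 → posterior Normal(13/14, 20/21)
obs 2: x=-4 → posterior Normal(-1/52, 10/13)
obs 3: x=1/2 → posterior Normal(2/31, 20/31)
obs 4: x=5/2 → posterior Normal(29/72, 5/9)
obs 5: x=1 → posterior Normal(39/82, 20/41)
obs 6: x=2 → posterior Normal(59/92, 10/23)
obs 7: x=3/2 → posterior Normal(37/51, 20/51)
obs 8: x=-4 → posterior Normal(17/56, 5/14)
obs 9: x=1/2 → posterior Normal(39/122, 20/61)
obs 10: x=-9 → posterior Normal(-17/44, 10/33)
obs 11: x=-9 → posterior Normal(-141/142, 20/71)
obs 12: x=4 → posterior Normal(-101/152, 5/19)
obs 13: x=4 → posterior Normal(-61/162, 20/81)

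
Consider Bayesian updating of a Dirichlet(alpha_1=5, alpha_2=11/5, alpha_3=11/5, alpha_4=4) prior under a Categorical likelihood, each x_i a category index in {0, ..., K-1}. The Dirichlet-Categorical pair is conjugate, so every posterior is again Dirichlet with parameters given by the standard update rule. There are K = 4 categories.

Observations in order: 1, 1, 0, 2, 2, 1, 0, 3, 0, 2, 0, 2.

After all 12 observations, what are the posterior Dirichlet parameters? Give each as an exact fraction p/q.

obs 1: x=1 → posterior Dirichlet(5, 16/5, 11/5, 4)
obs 2: x=1 → posterior Dirichlet(5, 21/5, 11/5, 4)
obs 3: x=0 → posterior Dirichlet(6, 21/5, 11/5, 4)
obs 4: x=2 → posterior Dirichlet(6, 21/5, 16/5, 4)
obs 5: x=2 → posterior Dirichlet(6, 21/5, 21/5, 4)
obs 6: x=1 → posterior Dirichlet(6, 26/5, 21/5, 4)
obs 7: x=0 → posterior Dirichlet(7, 26/5, 21/5, 4)
obs 8: x=3 → posterior Dirichlet(7, 26/5, 21/5, 5)
obs 9: x=0 → posterior Dirichlet(8, 26/5, 21/5, 5)
obs 10: x=2 → posterior Dirichlet(8, 26/5, 26/5, 5)
obs 11: x=0 → posterior Dirichlet(9, 26/5, 26/5, 5)
obs 12: x=2 → posterior Dirichlet(9, 26/5, 31/5, 5)

alpha_1=9, alpha_2=26/5, alpha_3=31/5, alpha_4=5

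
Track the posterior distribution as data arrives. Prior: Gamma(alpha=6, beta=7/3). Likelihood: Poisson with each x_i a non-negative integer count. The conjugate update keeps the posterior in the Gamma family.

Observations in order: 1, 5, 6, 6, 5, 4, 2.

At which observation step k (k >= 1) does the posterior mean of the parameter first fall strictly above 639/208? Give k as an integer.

k = 3

obs 1: x=1 → posterior Gamma(7, 10/3)
obs 2: x=5 → posterior Gamma(12, 13/3)
obs 3: x=6 → posterior Gamma(18, 16/3)
obs 4: x=6 → posterior Gamma(24, 19/3)
obs 5: x=5 → posterior Gamma(29, 22/3)
obs 6: x=4 → posterior Gamma(33, 25/3)
obs 7: x=2 → posterior Gamma(35, 28/3)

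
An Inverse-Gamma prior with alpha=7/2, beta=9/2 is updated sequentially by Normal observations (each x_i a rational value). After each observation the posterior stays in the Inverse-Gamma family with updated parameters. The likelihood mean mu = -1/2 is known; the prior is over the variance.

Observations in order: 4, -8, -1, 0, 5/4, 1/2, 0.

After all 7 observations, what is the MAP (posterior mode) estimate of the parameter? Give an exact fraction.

obs 1: x=4 → posterior Inverse-Gamma(4, 117/8)
obs 2: x=-8 → posterior Inverse-Gamma(9/2, 171/4)
obs 3: x=-1 → posterior Inverse-Gamma(5, 343/8)
obs 4: x=0 → posterior Inverse-Gamma(11/2, 43)
obs 5: x=5/4 → posterior Inverse-Gamma(6, 1425/32)
obs 6: x=1/2 → posterior Inverse-Gamma(13/2, 1441/32)
obs 7: x=0 → posterior Inverse-Gamma(7, 1445/32)

1445/256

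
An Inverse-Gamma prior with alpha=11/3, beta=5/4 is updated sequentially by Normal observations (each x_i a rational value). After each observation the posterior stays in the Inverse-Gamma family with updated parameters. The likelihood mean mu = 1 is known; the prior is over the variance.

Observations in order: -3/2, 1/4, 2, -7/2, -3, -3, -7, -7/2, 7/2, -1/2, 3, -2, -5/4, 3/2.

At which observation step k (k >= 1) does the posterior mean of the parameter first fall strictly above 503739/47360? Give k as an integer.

obs 1: x=-3/2 → posterior Inverse-Gamma(25/6, 35/8)
obs 2: x=1/4 → posterior Inverse-Gamma(14/3, 149/32)
obs 3: x=2 → posterior Inverse-Gamma(31/6, 165/32)
obs 4: x=-7/2 → posterior Inverse-Gamma(17/3, 489/32)
obs 5: x=-3 → posterior Inverse-Gamma(37/6, 745/32)
obs 6: x=-3 → posterior Inverse-Gamma(20/3, 1001/32)
obs 7: x=-7 → posterior Inverse-Gamma(43/6, 2025/32)
obs 8: x=-7/2 → posterior Inverse-Gamma(23/3, 2349/32)
obs 9: x=7/2 → posterior Inverse-Gamma(49/6, 2449/32)
obs 10: x=-1/2 → posterior Inverse-Gamma(26/3, 2485/32)
obs 11: x=3 → posterior Inverse-Gamma(55/6, 2549/32)
obs 12: x=-2 → posterior Inverse-Gamma(29/3, 2693/32)
obs 13: x=-5/4 → posterior Inverse-Gamma(61/6, 1387/16)
obs 14: x=3/2 → posterior Inverse-Gamma(32/3, 1389/16)

k = 8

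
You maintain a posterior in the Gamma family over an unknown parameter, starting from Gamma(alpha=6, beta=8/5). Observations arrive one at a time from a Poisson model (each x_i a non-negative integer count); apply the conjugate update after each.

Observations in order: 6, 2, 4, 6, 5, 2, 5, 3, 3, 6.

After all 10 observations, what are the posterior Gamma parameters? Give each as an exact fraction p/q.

alpha=48, beta=58/5

obs 1: x=6 → posterior Gamma(12, 13/5)
obs 2: x=2 → posterior Gamma(14, 18/5)
obs 3: x=4 → posterior Gamma(18, 23/5)
obs 4: x=6 → posterior Gamma(24, 28/5)
obs 5: x=5 → posterior Gamma(29, 33/5)
obs 6: x=2 → posterior Gamma(31, 38/5)
obs 7: x=5 → posterior Gamma(36, 43/5)
obs 8: x=3 → posterior Gamma(39, 48/5)
obs 9: x=3 → posterior Gamma(42, 53/5)
obs 10: x=6 → posterior Gamma(48, 58/5)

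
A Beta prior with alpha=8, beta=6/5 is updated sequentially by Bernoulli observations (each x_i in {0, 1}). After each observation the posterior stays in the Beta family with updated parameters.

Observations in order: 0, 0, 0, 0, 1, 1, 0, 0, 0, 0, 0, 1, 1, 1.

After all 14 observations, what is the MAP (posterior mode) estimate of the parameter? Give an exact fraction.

30/53

obs 1: x=0 → posterior Beta(8, 11/5)
obs 2: x=0 → posterior Beta(8, 16/5)
obs 3: x=0 → posterior Beta(8, 21/5)
obs 4: x=0 → posterior Beta(8, 26/5)
obs 5: x=1 → posterior Beta(9, 26/5)
obs 6: x=1 → posterior Beta(10, 26/5)
obs 7: x=0 → posterior Beta(10, 31/5)
obs 8: x=0 → posterior Beta(10, 36/5)
obs 9: x=0 → posterior Beta(10, 41/5)
obs 10: x=0 → posterior Beta(10, 46/5)
obs 11: x=0 → posterior Beta(10, 51/5)
obs 12: x=1 → posterior Beta(11, 51/5)
obs 13: x=1 → posterior Beta(12, 51/5)
obs 14: x=1 → posterior Beta(13, 51/5)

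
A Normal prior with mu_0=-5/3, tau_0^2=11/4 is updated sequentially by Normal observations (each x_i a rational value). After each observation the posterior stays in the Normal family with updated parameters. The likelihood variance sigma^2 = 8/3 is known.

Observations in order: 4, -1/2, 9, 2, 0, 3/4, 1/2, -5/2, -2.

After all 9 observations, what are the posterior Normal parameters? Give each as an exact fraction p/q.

obs 1: x=4 → posterior Normal(236/195, 88/65)
obs 2: x=-1/2 → posterior Normal(373/588, 44/49)
obs 3: x=9 → posterior Normal(2155/786, 88/131)
obs 4: x=2 → posterior Normal(2551/984, 22/41)
obs 5: x=0 → posterior Normal(2551/1182, 88/197)
obs 6: x=3/4 → posterior Normal(5399/2760, 44/115)
obs 7: x=1/2 → posterior Normal(5597/3156, 88/263)
obs 8: x=-5/2 → posterior Normal(4607/3552, 11/37)
obs 9: x=-2 → posterior Normal(545/564, 88/329)

mu_0=545/564, tau_0^2=88/329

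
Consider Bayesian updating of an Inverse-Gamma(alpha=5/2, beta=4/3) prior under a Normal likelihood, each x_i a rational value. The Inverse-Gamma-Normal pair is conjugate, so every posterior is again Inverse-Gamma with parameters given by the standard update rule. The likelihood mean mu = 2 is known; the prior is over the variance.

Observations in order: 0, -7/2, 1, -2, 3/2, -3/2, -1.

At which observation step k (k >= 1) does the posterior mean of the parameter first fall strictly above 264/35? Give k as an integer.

k = 4

obs 1: x=0 → posterior Inverse-Gamma(3, 10/3)
obs 2: x=-7/2 → posterior Inverse-Gamma(7/2, 443/24)
obs 3: x=1 → posterior Inverse-Gamma(4, 455/24)
obs 4: x=-2 → posterior Inverse-Gamma(9/2, 647/24)
obs 5: x=3/2 → posterior Inverse-Gamma(5, 325/12)
obs 6: x=-3/2 → posterior Inverse-Gamma(11/2, 797/24)
obs 7: x=-1 → posterior Inverse-Gamma(6, 905/24)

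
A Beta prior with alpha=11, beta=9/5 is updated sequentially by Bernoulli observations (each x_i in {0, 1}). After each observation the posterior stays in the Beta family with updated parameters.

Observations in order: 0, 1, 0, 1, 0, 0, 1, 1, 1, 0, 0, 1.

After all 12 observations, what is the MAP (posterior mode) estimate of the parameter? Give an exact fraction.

obs 1: x=0 → posterior Beta(11, 14/5)
obs 2: x=1 → posterior Beta(12, 14/5)
obs 3: x=0 → posterior Beta(12, 19/5)
obs 4: x=1 → posterior Beta(13, 19/5)
obs 5: x=0 → posterior Beta(13, 24/5)
obs 6: x=0 → posterior Beta(13, 29/5)
obs 7: x=1 → posterior Beta(14, 29/5)
obs 8: x=1 → posterior Beta(15, 29/5)
obs 9: x=1 → posterior Beta(16, 29/5)
obs 10: x=0 → posterior Beta(16, 34/5)
obs 11: x=0 → posterior Beta(16, 39/5)
obs 12: x=1 → posterior Beta(17, 39/5)

40/57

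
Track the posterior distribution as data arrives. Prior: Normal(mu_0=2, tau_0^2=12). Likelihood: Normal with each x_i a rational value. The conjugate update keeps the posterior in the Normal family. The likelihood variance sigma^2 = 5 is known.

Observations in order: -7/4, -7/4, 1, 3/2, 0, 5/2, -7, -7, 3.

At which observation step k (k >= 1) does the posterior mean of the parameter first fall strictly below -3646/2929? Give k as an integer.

k = 8

obs 1: x=-7/4 → posterior Normal(-11/17, 60/17)
obs 2: x=-7/4 → posterior Normal(-32/29, 60/29)
obs 3: x=1 → posterior Normal(-20/41, 60/41)
obs 4: x=3/2 → posterior Normal(-2/53, 60/53)
obs 5: x=0 → posterior Normal(-2/65, 12/13)
obs 6: x=5/2 → posterior Normal(4/11, 60/77)
obs 7: x=-7 → posterior Normal(-56/89, 60/89)
obs 8: x=-7 → posterior Normal(-140/101, 60/101)
obs 9: x=3 → posterior Normal(-104/113, 60/113)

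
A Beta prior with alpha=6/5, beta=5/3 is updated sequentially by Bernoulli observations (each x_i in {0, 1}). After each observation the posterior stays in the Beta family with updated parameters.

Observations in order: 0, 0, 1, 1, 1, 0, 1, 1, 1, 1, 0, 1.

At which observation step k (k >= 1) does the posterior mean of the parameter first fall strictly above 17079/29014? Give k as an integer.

k = 9

obs 1: x=0 → posterior Beta(6/5, 8/3)
obs 2: x=0 → posterior Beta(6/5, 11/3)
obs 3: x=1 → posterior Beta(11/5, 11/3)
obs 4: x=1 → posterior Beta(16/5, 11/3)
obs 5: x=1 → posterior Beta(21/5, 11/3)
obs 6: x=0 → posterior Beta(21/5, 14/3)
obs 7: x=1 → posterior Beta(26/5, 14/3)
obs 8: x=1 → posterior Beta(31/5, 14/3)
obs 9: x=1 → posterior Beta(36/5, 14/3)
obs 10: x=1 → posterior Beta(41/5, 14/3)
obs 11: x=0 → posterior Beta(41/5, 17/3)
obs 12: x=1 → posterior Beta(46/5, 17/3)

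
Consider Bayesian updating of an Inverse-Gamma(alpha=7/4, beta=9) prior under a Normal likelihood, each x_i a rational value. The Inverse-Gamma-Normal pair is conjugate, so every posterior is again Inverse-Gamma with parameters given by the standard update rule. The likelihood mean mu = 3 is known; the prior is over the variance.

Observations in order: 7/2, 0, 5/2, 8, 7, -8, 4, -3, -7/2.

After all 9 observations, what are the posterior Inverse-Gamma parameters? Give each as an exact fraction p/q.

obs 1: x=7/2 → posterior Inverse-Gamma(9/4, 73/8)
obs 2: x=0 → posterior Inverse-Gamma(11/4, 109/8)
obs 3: x=5/2 → posterior Inverse-Gamma(13/4, 55/4)
obs 4: x=8 → posterior Inverse-Gamma(15/4, 105/4)
obs 5: x=7 → posterior Inverse-Gamma(17/4, 137/4)
obs 6: x=-8 → posterior Inverse-Gamma(19/4, 379/4)
obs 7: x=4 → posterior Inverse-Gamma(21/4, 381/4)
obs 8: x=-3 → posterior Inverse-Gamma(23/4, 453/4)
obs 9: x=-7/2 → posterior Inverse-Gamma(25/4, 1075/8)

alpha=25/4, beta=1075/8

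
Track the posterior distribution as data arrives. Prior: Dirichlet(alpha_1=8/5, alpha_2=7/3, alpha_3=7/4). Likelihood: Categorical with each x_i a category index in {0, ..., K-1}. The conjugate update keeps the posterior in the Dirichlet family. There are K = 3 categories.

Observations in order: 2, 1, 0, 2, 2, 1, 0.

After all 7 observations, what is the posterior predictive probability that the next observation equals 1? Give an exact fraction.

260/761

obs 1: x=2 → posterior Dirichlet(8/5, 7/3, 11/4)
obs 2: x=1 → posterior Dirichlet(8/5, 10/3, 11/4)
obs 3: x=0 → posterior Dirichlet(13/5, 10/3, 11/4)
obs 4: x=2 → posterior Dirichlet(13/5, 10/3, 15/4)
obs 5: x=2 → posterior Dirichlet(13/5, 10/3, 19/4)
obs 6: x=1 → posterior Dirichlet(13/5, 13/3, 19/4)
obs 7: x=0 → posterior Dirichlet(18/5, 13/3, 19/4)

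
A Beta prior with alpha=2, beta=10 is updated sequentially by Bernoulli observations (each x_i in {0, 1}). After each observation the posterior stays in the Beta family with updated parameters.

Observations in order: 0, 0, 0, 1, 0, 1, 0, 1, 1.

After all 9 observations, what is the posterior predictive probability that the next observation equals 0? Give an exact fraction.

obs 1: x=0 → posterior Beta(2, 11)
obs 2: x=0 → posterior Beta(2, 12)
obs 3: x=0 → posterior Beta(2, 13)
obs 4: x=1 → posterior Beta(3, 13)
obs 5: x=0 → posterior Beta(3, 14)
obs 6: x=1 → posterior Beta(4, 14)
obs 7: x=0 → posterior Beta(4, 15)
obs 8: x=1 → posterior Beta(5, 15)
obs 9: x=1 → posterior Beta(6, 15)

5/7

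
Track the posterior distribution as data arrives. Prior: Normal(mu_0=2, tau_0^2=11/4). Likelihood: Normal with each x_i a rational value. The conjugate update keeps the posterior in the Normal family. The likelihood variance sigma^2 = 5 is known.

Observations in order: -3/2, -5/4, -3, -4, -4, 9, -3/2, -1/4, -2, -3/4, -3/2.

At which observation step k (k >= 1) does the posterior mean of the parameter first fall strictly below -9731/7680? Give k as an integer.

k = 5

obs 1: x=-3/2 → posterior Normal(47/62, 55/31)
obs 2: x=-5/4 → posterior Normal(13/56, 55/42)
obs 3: x=-3 → posterior Normal(-93/212, 55/53)
obs 4: x=-4 → posterior Normal(-269/256, 55/64)
obs 5: x=-4 → posterior Normal(-89/60, 11/15)
obs 6: x=9 → posterior Normal(-49/344, 55/86)
obs 7: x=-3/2 → posterior Normal(-115/388, 55/97)
obs 8: x=-1/4 → posterior Normal(-7/24, 55/108)
obs 9: x=-2 → posterior Normal(-107/238, 55/119)
obs 10: x=-3/4 → posterior Normal(-19/40, 11/26)
obs 11: x=-3/2 → posterior Normal(-313/564, 55/141)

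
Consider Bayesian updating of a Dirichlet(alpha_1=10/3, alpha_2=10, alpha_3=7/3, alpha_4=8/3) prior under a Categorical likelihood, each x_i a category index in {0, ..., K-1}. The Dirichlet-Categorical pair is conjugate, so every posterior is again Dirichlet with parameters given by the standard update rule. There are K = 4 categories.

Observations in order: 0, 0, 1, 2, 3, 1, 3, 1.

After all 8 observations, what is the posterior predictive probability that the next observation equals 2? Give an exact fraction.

obs 1: x=0 → posterior Dirichlet(13/3, 10, 7/3, 8/3)
obs 2: x=0 → posterior Dirichlet(16/3, 10, 7/3, 8/3)
obs 3: x=1 → posterior Dirichlet(16/3, 11, 7/3, 8/3)
obs 4: x=2 → posterior Dirichlet(16/3, 11, 10/3, 8/3)
obs 5: x=3 → posterior Dirichlet(16/3, 11, 10/3, 11/3)
obs 6: x=1 → posterior Dirichlet(16/3, 12, 10/3, 11/3)
obs 7: x=3 → posterior Dirichlet(16/3, 12, 10/3, 14/3)
obs 8: x=1 → posterior Dirichlet(16/3, 13, 10/3, 14/3)

10/79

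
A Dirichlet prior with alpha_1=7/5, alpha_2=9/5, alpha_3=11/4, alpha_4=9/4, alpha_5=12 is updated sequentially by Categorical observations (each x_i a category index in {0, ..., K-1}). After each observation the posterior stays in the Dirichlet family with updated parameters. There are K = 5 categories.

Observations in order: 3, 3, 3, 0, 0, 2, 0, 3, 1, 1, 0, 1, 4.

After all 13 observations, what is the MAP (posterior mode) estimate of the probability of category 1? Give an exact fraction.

19/141

obs 1: x=3 → posterior Dirichlet(7/5, 9/5, 11/4, 13/4, 12)
obs 2: x=3 → posterior Dirichlet(7/5, 9/5, 11/4, 17/4, 12)
obs 3: x=3 → posterior Dirichlet(7/5, 9/5, 11/4, 21/4, 12)
obs 4: x=0 → posterior Dirichlet(12/5, 9/5, 11/4, 21/4, 12)
obs 5: x=0 → posterior Dirichlet(17/5, 9/5, 11/4, 21/4, 12)
obs 6: x=2 → posterior Dirichlet(17/5, 9/5, 15/4, 21/4, 12)
obs 7: x=0 → posterior Dirichlet(22/5, 9/5, 15/4, 21/4, 12)
obs 8: x=3 → posterior Dirichlet(22/5, 9/5, 15/4, 25/4, 12)
obs 9: x=1 → posterior Dirichlet(22/5, 14/5, 15/4, 25/4, 12)
obs 10: x=1 → posterior Dirichlet(22/5, 19/5, 15/4, 25/4, 12)
obs 11: x=0 → posterior Dirichlet(27/5, 19/5, 15/4, 25/4, 12)
obs 12: x=1 → posterior Dirichlet(27/5, 24/5, 15/4, 25/4, 12)
obs 13: x=4 → posterior Dirichlet(27/5, 24/5, 15/4, 25/4, 13)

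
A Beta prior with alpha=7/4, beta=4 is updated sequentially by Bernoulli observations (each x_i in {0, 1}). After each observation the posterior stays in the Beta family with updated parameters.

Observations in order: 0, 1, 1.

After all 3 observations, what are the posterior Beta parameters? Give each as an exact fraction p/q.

alpha=15/4, beta=5

obs 1: x=0 → posterior Beta(7/4, 5)
obs 2: x=1 → posterior Beta(11/4, 5)
obs 3: x=1 → posterior Beta(15/4, 5)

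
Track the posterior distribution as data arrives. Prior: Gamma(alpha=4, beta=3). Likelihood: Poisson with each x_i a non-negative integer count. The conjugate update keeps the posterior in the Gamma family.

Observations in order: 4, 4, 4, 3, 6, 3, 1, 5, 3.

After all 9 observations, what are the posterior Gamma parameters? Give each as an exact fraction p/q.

alpha=37, beta=12

obs 1: x=4 → posterior Gamma(8, 4)
obs 2: x=4 → posterior Gamma(12, 5)
obs 3: x=4 → posterior Gamma(16, 6)
obs 4: x=3 → posterior Gamma(19, 7)
obs 5: x=6 → posterior Gamma(25, 8)
obs 6: x=3 → posterior Gamma(28, 9)
obs 7: x=1 → posterior Gamma(29, 10)
obs 8: x=5 → posterior Gamma(34, 11)
obs 9: x=3 → posterior Gamma(37, 12)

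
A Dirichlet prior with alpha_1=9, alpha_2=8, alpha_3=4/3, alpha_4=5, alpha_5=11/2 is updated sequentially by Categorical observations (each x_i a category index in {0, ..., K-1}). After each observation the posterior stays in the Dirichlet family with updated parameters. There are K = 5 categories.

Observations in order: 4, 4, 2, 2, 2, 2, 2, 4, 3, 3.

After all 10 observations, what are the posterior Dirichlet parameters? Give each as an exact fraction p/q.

obs 1: x=4 → posterior Dirichlet(9, 8, 4/3, 5, 13/2)
obs 2: x=4 → posterior Dirichlet(9, 8, 4/3, 5, 15/2)
obs 3: x=2 → posterior Dirichlet(9, 8, 7/3, 5, 15/2)
obs 4: x=2 → posterior Dirichlet(9, 8, 10/3, 5, 15/2)
obs 5: x=2 → posterior Dirichlet(9, 8, 13/3, 5, 15/2)
obs 6: x=2 → posterior Dirichlet(9, 8, 16/3, 5, 15/2)
obs 7: x=2 → posterior Dirichlet(9, 8, 19/3, 5, 15/2)
obs 8: x=4 → posterior Dirichlet(9, 8, 19/3, 5, 17/2)
obs 9: x=3 → posterior Dirichlet(9, 8, 19/3, 6, 17/2)
obs 10: x=3 → posterior Dirichlet(9, 8, 19/3, 7, 17/2)

alpha_1=9, alpha_2=8, alpha_3=19/3, alpha_4=7, alpha_5=17/2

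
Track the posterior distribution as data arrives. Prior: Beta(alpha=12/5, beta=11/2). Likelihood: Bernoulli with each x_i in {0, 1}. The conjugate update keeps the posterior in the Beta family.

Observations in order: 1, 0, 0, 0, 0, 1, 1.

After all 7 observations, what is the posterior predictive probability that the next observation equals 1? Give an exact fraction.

54/149

obs 1: x=1 → posterior Beta(17/5, 11/2)
obs 2: x=0 → posterior Beta(17/5, 13/2)
obs 3: x=0 → posterior Beta(17/5, 15/2)
obs 4: x=0 → posterior Beta(17/5, 17/2)
obs 5: x=0 → posterior Beta(17/5, 19/2)
obs 6: x=1 → posterior Beta(22/5, 19/2)
obs 7: x=1 → posterior Beta(27/5, 19/2)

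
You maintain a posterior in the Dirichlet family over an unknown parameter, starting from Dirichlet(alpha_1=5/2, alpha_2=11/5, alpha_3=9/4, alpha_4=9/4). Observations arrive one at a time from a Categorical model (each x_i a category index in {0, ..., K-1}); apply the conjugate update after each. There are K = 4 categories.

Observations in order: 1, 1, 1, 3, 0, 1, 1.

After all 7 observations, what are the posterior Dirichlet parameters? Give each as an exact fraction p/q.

alpha_1=7/2, alpha_2=36/5, alpha_3=9/4, alpha_4=13/4

obs 1: x=1 → posterior Dirichlet(5/2, 16/5, 9/4, 9/4)
obs 2: x=1 → posterior Dirichlet(5/2, 21/5, 9/4, 9/4)
obs 3: x=1 → posterior Dirichlet(5/2, 26/5, 9/4, 9/4)
obs 4: x=3 → posterior Dirichlet(5/2, 26/5, 9/4, 13/4)
obs 5: x=0 → posterior Dirichlet(7/2, 26/5, 9/4, 13/4)
obs 6: x=1 → posterior Dirichlet(7/2, 31/5, 9/4, 13/4)
obs 7: x=1 → posterior Dirichlet(7/2, 36/5, 9/4, 13/4)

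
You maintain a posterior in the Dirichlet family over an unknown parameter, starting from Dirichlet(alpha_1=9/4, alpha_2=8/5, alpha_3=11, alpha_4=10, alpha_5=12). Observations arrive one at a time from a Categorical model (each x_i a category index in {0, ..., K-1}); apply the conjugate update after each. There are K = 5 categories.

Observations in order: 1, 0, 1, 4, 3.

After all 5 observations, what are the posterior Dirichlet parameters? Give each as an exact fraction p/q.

obs 1: x=1 → posterior Dirichlet(9/4, 13/5, 11, 10, 12)
obs 2: x=0 → posterior Dirichlet(13/4, 13/5, 11, 10, 12)
obs 3: x=1 → posterior Dirichlet(13/4, 18/5, 11, 10, 12)
obs 4: x=4 → posterior Dirichlet(13/4, 18/5, 11, 10, 13)
obs 5: x=3 → posterior Dirichlet(13/4, 18/5, 11, 11, 13)

alpha_1=13/4, alpha_2=18/5, alpha_3=11, alpha_4=11, alpha_5=13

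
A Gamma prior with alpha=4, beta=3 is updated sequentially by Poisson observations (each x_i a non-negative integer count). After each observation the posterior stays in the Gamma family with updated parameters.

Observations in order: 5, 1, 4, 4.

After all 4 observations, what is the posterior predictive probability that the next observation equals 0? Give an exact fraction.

1628413597910449/18014398509481984

obs 1: x=5 → posterior Gamma(9, 4)
obs 2: x=1 → posterior Gamma(10, 5)
obs 3: x=4 → posterior Gamma(14, 6)
obs 4: x=4 → posterior Gamma(18, 7)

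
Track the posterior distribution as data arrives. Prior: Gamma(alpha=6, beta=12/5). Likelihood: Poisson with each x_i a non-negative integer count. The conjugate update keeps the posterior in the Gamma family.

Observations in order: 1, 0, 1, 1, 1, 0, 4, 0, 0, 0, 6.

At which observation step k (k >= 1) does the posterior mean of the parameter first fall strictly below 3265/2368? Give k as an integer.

obs 1: x=1 → posterior Gamma(7, 17/5)
obs 2: x=0 → posterior Gamma(7, 22/5)
obs 3: x=1 → posterior Gamma(8, 27/5)
obs 4: x=1 → posterior Gamma(9, 32/5)
obs 5: x=1 → posterior Gamma(10, 37/5)
obs 6: x=0 → posterior Gamma(10, 42/5)
obs 7: x=4 → posterior Gamma(14, 47/5)
obs 8: x=0 → posterior Gamma(14, 52/5)
obs 9: x=0 → posterior Gamma(14, 57/5)
obs 10: x=0 → posterior Gamma(14, 62/5)
obs 11: x=6 → posterior Gamma(20, 67/5)

k = 5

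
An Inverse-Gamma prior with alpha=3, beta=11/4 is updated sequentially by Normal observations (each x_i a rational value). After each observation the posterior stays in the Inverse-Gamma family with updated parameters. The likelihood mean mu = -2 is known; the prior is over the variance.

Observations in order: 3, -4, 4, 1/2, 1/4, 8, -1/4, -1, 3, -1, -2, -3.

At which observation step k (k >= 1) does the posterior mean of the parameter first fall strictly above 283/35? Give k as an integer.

obs 1: x=3 → posterior Inverse-Gamma(7/2, 61/4)
obs 2: x=-4 → posterior Inverse-Gamma(4, 69/4)
obs 3: x=4 → posterior Inverse-Gamma(9/2, 141/4)
obs 4: x=1/2 → posterior Inverse-Gamma(5, 307/8)
obs 5: x=1/4 → posterior Inverse-Gamma(11/2, 1309/32)
obs 6: x=8 → posterior Inverse-Gamma(6, 2909/32)
obs 7: x=-1/4 → posterior Inverse-Gamma(13/2, 1479/16)
obs 8: x=-1 → posterior Inverse-Gamma(7, 1487/16)
obs 9: x=3 → posterior Inverse-Gamma(15/2, 1687/16)
obs 10: x=-1 → posterior Inverse-Gamma(8, 1695/16)
obs 11: x=-2 → posterior Inverse-Gamma(17/2, 1695/16)
obs 12: x=-3 → posterior Inverse-Gamma(9, 1703/16)

k = 3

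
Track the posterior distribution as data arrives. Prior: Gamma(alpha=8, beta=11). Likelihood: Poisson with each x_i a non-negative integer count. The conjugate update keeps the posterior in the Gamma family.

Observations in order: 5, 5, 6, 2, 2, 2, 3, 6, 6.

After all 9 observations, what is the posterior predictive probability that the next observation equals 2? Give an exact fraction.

obs 1: x=5 → posterior Gamma(13, 12)
obs 2: x=5 → posterior Gamma(18, 13)
obs 3: x=6 → posterior Gamma(24, 14)
obs 4: x=2 → posterior Gamma(26, 15)
obs 5: x=2 → posterior Gamma(28, 16)
obs 6: x=2 → posterior Gamma(30, 17)
obs 7: x=3 → posterior Gamma(33, 18)
obs 8: x=6 → posterior Gamma(39, 19)
obs 9: x=6 → posterior Gamma(45, 20)

4046202790215680000000000000000000000000000000000000000000000/15490461013938007971138903593883893826609668057339468073928149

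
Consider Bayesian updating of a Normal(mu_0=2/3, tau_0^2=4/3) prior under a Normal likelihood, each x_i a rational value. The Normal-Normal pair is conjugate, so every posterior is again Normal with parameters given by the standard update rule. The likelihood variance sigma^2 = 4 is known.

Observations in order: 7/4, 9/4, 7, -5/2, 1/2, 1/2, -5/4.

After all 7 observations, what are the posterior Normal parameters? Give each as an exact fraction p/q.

obs 1: x=7/4 → posterior Normal(15/16, 1)
obs 2: x=9/4 → posterior Normal(6/5, 4/5)
obs 3: x=7 → posterior Normal(13/6, 2/3)
obs 4: x=-5/2 → posterior Normal(3/2, 4/7)
obs 5: x=1/2 → posterior Normal(11/8, 1/2)
obs 6: x=1/2 → posterior Normal(23/18, 4/9)
obs 7: x=-5/4 → posterior Normal(41/40, 2/5)

mu_0=41/40, tau_0^2=2/5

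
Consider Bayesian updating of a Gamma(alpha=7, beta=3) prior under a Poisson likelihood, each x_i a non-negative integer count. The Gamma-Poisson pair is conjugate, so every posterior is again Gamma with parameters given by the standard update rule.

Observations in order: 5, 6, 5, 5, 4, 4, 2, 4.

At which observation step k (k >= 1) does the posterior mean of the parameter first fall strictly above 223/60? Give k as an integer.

k = 3

obs 1: x=5 → posterior Gamma(12, 4)
obs 2: x=6 → posterior Gamma(18, 5)
obs 3: x=5 → posterior Gamma(23, 6)
obs 4: x=5 → posterior Gamma(28, 7)
obs 5: x=4 → posterior Gamma(32, 8)
obs 6: x=4 → posterior Gamma(36, 9)
obs 7: x=2 → posterior Gamma(38, 10)
obs 8: x=4 → posterior Gamma(42, 11)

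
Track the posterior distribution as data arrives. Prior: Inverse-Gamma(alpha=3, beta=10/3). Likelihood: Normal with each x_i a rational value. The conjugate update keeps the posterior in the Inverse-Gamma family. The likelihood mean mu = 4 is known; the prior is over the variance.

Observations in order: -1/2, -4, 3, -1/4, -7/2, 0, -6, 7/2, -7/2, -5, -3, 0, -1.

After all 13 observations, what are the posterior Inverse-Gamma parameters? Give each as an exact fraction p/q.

alpha=19/2, beta=24467/96

obs 1: x=-1/2 → posterior Inverse-Gamma(7/2, 323/24)
obs 2: x=-4 → posterior Inverse-Gamma(4, 1091/24)
obs 3: x=3 → posterior Inverse-Gamma(9/2, 1103/24)
obs 4: x=-1/4 → posterior Inverse-Gamma(5, 5279/96)
obs 5: x=-7/2 → posterior Inverse-Gamma(11/2, 7979/96)
obs 6: x=0 → posterior Inverse-Gamma(6, 8747/96)
obs 7: x=-6 → posterior Inverse-Gamma(13/2, 13547/96)
obs 8: x=7/2 → posterior Inverse-Gamma(7, 13559/96)
obs 9: x=-7/2 → posterior Inverse-Gamma(15/2, 16259/96)
obs 10: x=-5 → posterior Inverse-Gamma(8, 20147/96)
obs 11: x=-3 → posterior Inverse-Gamma(17/2, 22499/96)
obs 12: x=0 → posterior Inverse-Gamma(9, 23267/96)
obs 13: x=-1 → posterior Inverse-Gamma(19/2, 24467/96)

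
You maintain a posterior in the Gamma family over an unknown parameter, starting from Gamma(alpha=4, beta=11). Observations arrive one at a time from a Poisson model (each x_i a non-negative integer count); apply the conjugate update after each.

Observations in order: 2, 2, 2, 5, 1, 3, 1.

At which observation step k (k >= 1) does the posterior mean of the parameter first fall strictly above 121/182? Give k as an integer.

obs 1: x=2 → posterior Gamma(6, 12)
obs 2: x=2 → posterior Gamma(8, 13)
obs 3: x=2 → posterior Gamma(10, 14)
obs 4: x=5 → posterior Gamma(15, 15)
obs 5: x=1 → posterior Gamma(16, 16)
obs 6: x=3 → posterior Gamma(19, 17)
obs 7: x=1 → posterior Gamma(20, 18)

k = 3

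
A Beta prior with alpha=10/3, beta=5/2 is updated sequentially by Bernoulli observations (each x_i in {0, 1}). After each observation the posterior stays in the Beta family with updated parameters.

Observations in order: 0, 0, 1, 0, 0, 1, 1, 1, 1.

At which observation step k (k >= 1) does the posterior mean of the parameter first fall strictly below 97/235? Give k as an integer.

k = 5

obs 1: x=0 → posterior Beta(10/3, 7/2)
obs 2: x=0 → posterior Beta(10/3, 9/2)
obs 3: x=1 → posterior Beta(13/3, 9/2)
obs 4: x=0 → posterior Beta(13/3, 11/2)
obs 5: x=0 → posterior Beta(13/3, 13/2)
obs 6: x=1 → posterior Beta(16/3, 13/2)
obs 7: x=1 → posterior Beta(19/3, 13/2)
obs 8: x=1 → posterior Beta(22/3, 13/2)
obs 9: x=1 → posterior Beta(25/3, 13/2)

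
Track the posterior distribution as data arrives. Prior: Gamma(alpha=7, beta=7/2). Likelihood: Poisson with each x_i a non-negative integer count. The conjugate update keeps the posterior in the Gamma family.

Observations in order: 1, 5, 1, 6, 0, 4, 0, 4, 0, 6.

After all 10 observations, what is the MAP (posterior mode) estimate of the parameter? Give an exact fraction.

obs 1: x=1 → posterior Gamma(8, 9/2)
obs 2: x=5 → posterior Gamma(13, 11/2)
obs 3: x=1 → posterior Gamma(14, 13/2)
obs 4: x=6 → posterior Gamma(20, 15/2)
obs 5: x=0 → posterior Gamma(20, 17/2)
obs 6: x=4 → posterior Gamma(24, 19/2)
obs 7: x=0 → posterior Gamma(24, 21/2)
obs 8: x=4 → posterior Gamma(28, 23/2)
obs 9: x=0 → posterior Gamma(28, 25/2)
obs 10: x=6 → posterior Gamma(34, 27/2)

22/9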